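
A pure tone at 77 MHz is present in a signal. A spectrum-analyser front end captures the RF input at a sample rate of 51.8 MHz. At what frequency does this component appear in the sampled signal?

25.2 MHz

77 MHz mod fs = 25.2 MHz.
25.2 MHz ≤ fs/2 = 25.9 MHz, appears at 25.2 MHz.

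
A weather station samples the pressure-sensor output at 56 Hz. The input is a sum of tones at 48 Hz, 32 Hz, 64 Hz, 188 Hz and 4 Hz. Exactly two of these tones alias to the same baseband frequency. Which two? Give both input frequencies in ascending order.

48 Hz, 64 Hz

fs/2 = 28 Hz.
48 Hz > fs/2 = 28 Hz, folds to fs − 48 Hz = 8 Hz.
32 Hz > fs/2 = 28 Hz, folds to fs − 32 Hz = 24 Hz.
64 Hz mod fs = 8 Hz.
8 Hz ≤ fs/2 = 28 Hz, appears at 8 Hz.
188 Hz mod fs = 20 Hz.
20 Hz ≤ fs/2 = 28 Hz, appears at 20 Hz.
4 Hz ≤ fs/2 = 28 Hz, passes unchanged.
48 Hz and 64 Hz both map to 8 Hz.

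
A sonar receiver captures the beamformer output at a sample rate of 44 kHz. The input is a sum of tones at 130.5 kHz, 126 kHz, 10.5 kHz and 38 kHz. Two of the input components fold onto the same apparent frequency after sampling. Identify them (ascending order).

fs/2 = 22 kHz.
130.5 kHz mod fs = 42.5 kHz.
42.5 kHz > fs/2 = 22 kHz, folds to fs − 42.5 kHz = 1.5 kHz.
126 kHz mod fs = 38 kHz.
38 kHz > fs/2 = 22 kHz, folds to fs − 38 kHz = 6 kHz.
10.5 kHz ≤ fs/2 = 22 kHz, passes unchanged.
38 kHz > fs/2 = 22 kHz, folds to fs − 38 kHz = 6 kHz.
38 kHz and 126 kHz both map to 6 kHz.

38 kHz, 126 kHz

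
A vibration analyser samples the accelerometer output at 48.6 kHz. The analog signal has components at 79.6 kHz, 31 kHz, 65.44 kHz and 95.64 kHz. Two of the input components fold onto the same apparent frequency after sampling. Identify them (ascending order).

31 kHz, 79.6 kHz

fs/2 = 24.3 kHz.
79.6 kHz mod fs = 31 kHz.
31 kHz > fs/2 = 24.3 kHz, folds to fs − 31 kHz = 17.6 kHz.
31 kHz > fs/2 = 24.3 kHz, folds to fs − 31 kHz = 17.6 kHz.
65.44 kHz mod fs = 16.84 kHz.
16.84 kHz ≤ fs/2 = 24.3 kHz, appears at 16.84 kHz.
95.64 kHz mod fs = 47.04 kHz.
47.04 kHz > fs/2 = 24.3 kHz, folds to fs − 47.04 kHz = 1.56 kHz.
31 kHz and 79.6 kHz both map to 17.6 kHz.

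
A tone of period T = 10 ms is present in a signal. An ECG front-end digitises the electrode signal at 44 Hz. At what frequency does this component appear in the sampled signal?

12 Hz

T = 10 ms → f = 1/T = 100 Hz.
100 Hz mod fs = 12 Hz.
12 Hz ≤ fs/2 = 22 Hz, appears at 12 Hz.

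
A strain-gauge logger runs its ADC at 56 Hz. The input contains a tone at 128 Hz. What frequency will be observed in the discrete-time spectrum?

128 Hz mod fs = 16 Hz.
16 Hz ≤ fs/2 = 28 Hz, appears at 16 Hz.

16 Hz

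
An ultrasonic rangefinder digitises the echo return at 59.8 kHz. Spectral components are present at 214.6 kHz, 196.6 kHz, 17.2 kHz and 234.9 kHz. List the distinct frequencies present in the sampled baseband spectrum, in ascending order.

fs/2 = 29.9 kHz.
214.6 kHz mod fs = 35.2 kHz.
35.2 kHz > fs/2 = 29.9 kHz, folds to fs − 35.2 kHz = 24.6 kHz.
196.6 kHz mod fs = 17.2 kHz.
17.2 kHz ≤ fs/2 = 29.9 kHz, appears at 17.2 kHz.
17.2 kHz ≤ fs/2 = 29.9 kHz, passes unchanged.
234.9 kHz mod fs = 55.5 kHz.
55.5 kHz > fs/2 = 29.9 kHz, folds to fs − 55.5 kHz = 4.3 kHz.
Distinct values: {4.3 kHz, 17.2 kHz, 24.6 kHz}.

4.3 kHz, 17.2 kHz, 24.6 kHz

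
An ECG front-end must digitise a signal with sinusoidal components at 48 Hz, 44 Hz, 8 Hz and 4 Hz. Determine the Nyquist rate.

96 Hz

Highest-frequency component: 48 Hz.
Nyquist rate = 2 × 48 Hz = 96 Hz.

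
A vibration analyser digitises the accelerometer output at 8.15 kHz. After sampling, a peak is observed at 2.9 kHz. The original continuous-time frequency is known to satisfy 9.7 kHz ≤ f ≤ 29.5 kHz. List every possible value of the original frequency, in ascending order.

11.05 kHz, 13.4 kHz, 19.2 kHz, 21.55 kHz, 27.35 kHz

Frequencies that alias to 2.9 kHz are k·fs ± 2.9 kHz for integer k ≥ 0.
k=0: 2.9 kHz.
k=1: 5.25 kHz, 11.05 kHz.
k=2: 13.4 kHz, 19.2 kHz.
k=3: 21.55 kHz, 27.35 kHz.
k=4: 29.7 kHz, 35.5 kHz.
Within [9.7 kHz, 29.5 kHz]: 11.05 kHz, 13.4 kHz, 19.2 kHz, 21.55 kHz, 27.35 kHz.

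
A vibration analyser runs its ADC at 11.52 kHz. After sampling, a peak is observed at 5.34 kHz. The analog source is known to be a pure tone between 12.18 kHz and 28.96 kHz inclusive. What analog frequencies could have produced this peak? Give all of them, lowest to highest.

Frequencies that alias to 5.34 kHz are k·fs ± 5.34 kHz for integer k ≥ 0.
k=0: 5.34 kHz.
k=1: 6.18 kHz, 16.86 kHz.
k=2: 17.7 kHz, 28.38 kHz.
k=3: 29.22 kHz, 39.9 kHz.
Within [12.18 kHz, 28.96 kHz]: 16.86 kHz, 17.7 kHz, 28.38 kHz.

16.86 kHz, 17.7 kHz, 28.38 kHz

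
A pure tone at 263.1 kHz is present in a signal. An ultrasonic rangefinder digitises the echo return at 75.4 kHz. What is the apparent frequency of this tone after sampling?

36.9 kHz

263.1 kHz mod fs = 36.9 kHz.
36.9 kHz ≤ fs/2 = 37.7 kHz, appears at 36.9 kHz.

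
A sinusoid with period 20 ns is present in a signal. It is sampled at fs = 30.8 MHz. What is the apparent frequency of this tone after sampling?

11.6 MHz

T = 20 ns → f = 1/T = 50 MHz.
50 MHz mod fs = 19.2 MHz.
19.2 MHz > fs/2 = 15.4 MHz, folds to fs − 19.2 MHz = 11.6 MHz.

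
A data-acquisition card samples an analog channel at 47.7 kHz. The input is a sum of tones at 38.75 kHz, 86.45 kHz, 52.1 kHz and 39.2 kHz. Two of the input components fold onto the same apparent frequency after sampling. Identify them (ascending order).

38.75 kHz, 86.45 kHz

fs/2 = 23.85 kHz.
38.75 kHz > fs/2 = 23.85 kHz, folds to fs − 38.75 kHz = 8.95 kHz.
86.45 kHz mod fs = 38.75 kHz.
38.75 kHz > fs/2 = 23.85 kHz, folds to fs − 38.75 kHz = 8.95 kHz.
52.1 kHz mod fs = 4.4 kHz.
4.4 kHz ≤ fs/2 = 23.85 kHz, appears at 4.4 kHz.
39.2 kHz > fs/2 = 23.85 kHz, folds to fs − 39.2 kHz = 8.5 kHz.
38.75 kHz and 86.45 kHz both map to 8.95 kHz.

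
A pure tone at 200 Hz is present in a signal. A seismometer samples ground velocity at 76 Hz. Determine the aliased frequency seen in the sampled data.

28 Hz

200 Hz mod fs = 48 Hz.
48 Hz > fs/2 = 38 Hz, folds to fs − 48 Hz = 28 Hz.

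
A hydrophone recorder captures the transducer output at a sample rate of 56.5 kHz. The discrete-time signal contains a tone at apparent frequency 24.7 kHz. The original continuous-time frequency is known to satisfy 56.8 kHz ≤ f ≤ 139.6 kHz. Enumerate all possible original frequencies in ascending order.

81.2 kHz, 88.3 kHz, 137.7 kHz

Frequencies that alias to 24.7 kHz are k·fs ± 24.7 kHz for integer k ≥ 0.
k=0: 24.7 kHz.
k=1: 31.8 kHz, 81.2 kHz.
k=2: 88.3 kHz, 137.7 kHz.
k=3: 144.8 kHz, 194.2 kHz.
Within [56.8 kHz, 139.6 kHz]: 81.2 kHz, 88.3 kHz, 137.7 kHz.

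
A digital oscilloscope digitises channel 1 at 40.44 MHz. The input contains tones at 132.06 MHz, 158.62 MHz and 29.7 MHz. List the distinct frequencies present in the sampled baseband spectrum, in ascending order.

fs/2 = 20.22 MHz.
132.06 MHz mod fs = 10.74 MHz.
10.74 MHz ≤ fs/2 = 20.22 MHz, appears at 10.74 MHz.
158.62 MHz mod fs = 37.3 MHz.
37.3 MHz > fs/2 = 20.22 MHz, folds to fs − 37.3 MHz = 3.14 MHz.
29.7 MHz > fs/2 = 20.22 MHz, folds to fs − 29.7 MHz = 10.74 MHz.
Distinct values: {3.14 MHz, 10.74 MHz}.

3.14 MHz, 10.74 MHz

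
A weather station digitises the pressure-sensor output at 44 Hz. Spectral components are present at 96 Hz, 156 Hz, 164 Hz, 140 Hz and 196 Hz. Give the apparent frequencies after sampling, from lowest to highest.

fs/2 = 22 Hz.
96 Hz mod fs = 8 Hz.
8 Hz ≤ fs/2 = 22 Hz, appears at 8 Hz.
156 Hz mod fs = 24 Hz.
24 Hz > fs/2 = 22 Hz, folds to fs − 24 Hz = 20 Hz.
164 Hz mod fs = 32 Hz.
32 Hz > fs/2 = 22 Hz, folds to fs − 32 Hz = 12 Hz.
140 Hz mod fs = 8 Hz.
8 Hz ≤ fs/2 = 22 Hz, appears at 8 Hz.
196 Hz mod fs = 20 Hz.
20 Hz ≤ fs/2 = 22 Hz, appears at 20 Hz.
Distinct values: {8 Hz, 12 Hz, 20 Hz}.

8 Hz, 12 Hz, 20 Hz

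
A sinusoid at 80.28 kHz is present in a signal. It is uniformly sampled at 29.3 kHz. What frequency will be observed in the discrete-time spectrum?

7.62 kHz

80.28 kHz mod fs = 21.68 kHz.
21.68 kHz > fs/2 = 14.65 kHz, folds to fs − 21.68 kHz = 7.62 kHz.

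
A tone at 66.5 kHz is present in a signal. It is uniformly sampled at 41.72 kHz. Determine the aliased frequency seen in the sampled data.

16.94 kHz

66.5 kHz mod fs = 24.78 kHz.
24.78 kHz > fs/2 = 20.86 kHz, folds to fs − 24.78 kHz = 16.94 kHz.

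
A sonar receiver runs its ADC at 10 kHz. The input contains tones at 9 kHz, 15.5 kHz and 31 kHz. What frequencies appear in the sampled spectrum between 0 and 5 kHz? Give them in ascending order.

fs/2 = 5 kHz.
9 kHz > fs/2 = 5 kHz, folds to fs − 9 kHz = 1 kHz.
15.5 kHz mod fs = 5.5 kHz.
5.5 kHz > fs/2 = 5 kHz, folds to fs − 5.5 kHz = 4.5 kHz.
31 kHz mod fs = 1 kHz.
1 kHz ≤ fs/2 = 5 kHz, appears at 1 kHz.
Distinct values: {1 kHz, 4.5 kHz}.

1 kHz, 4.5 kHz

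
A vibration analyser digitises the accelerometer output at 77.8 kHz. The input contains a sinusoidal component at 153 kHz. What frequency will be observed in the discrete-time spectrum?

2.6 kHz

153 kHz mod fs = 75.2 kHz.
75.2 kHz > fs/2 = 38.9 kHz, folds to fs − 75.2 kHz = 2.6 kHz.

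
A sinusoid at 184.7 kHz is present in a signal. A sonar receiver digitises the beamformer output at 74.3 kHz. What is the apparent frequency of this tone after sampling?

184.7 kHz mod fs = 36.1 kHz.
36.1 kHz ≤ fs/2 = 37.15 kHz, appears at 36.1 kHz.

36.1 kHz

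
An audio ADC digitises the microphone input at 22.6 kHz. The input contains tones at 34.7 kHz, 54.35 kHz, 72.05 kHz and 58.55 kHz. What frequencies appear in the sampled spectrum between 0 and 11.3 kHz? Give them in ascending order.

fs/2 = 11.3 kHz.
34.7 kHz mod fs = 12.1 kHz.
12.1 kHz > fs/2 = 11.3 kHz, folds to fs − 12.1 kHz = 10.5 kHz.
54.35 kHz mod fs = 9.15 kHz.
9.15 kHz ≤ fs/2 = 11.3 kHz, appears at 9.15 kHz.
72.05 kHz mod fs = 4.25 kHz.
4.25 kHz ≤ fs/2 = 11.3 kHz, appears at 4.25 kHz.
58.55 kHz mod fs = 13.35 kHz.
13.35 kHz > fs/2 = 11.3 kHz, folds to fs − 13.35 kHz = 9.25 kHz.
Distinct values: {4.25 kHz, 9.15 kHz, 9.25 kHz, 10.5 kHz}.

4.25 kHz, 9.15 kHz, 9.25 kHz, 10.5 kHz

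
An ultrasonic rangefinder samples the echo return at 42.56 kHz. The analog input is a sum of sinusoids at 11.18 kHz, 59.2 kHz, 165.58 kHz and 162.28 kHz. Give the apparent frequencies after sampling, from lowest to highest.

fs/2 = 21.28 kHz.
11.18 kHz ≤ fs/2 = 21.28 kHz, passes unchanged.
59.2 kHz mod fs = 16.64 kHz.
16.64 kHz ≤ fs/2 = 21.28 kHz, appears at 16.64 kHz.
165.58 kHz mod fs = 37.9 kHz.
37.9 kHz > fs/2 = 21.28 kHz, folds to fs − 37.9 kHz = 4.66 kHz.
162.28 kHz mod fs = 34.6 kHz.
34.6 kHz > fs/2 = 21.28 kHz, folds to fs − 34.6 kHz = 7.96 kHz.
Distinct values: {4.66 kHz, 7.96 kHz, 11.18 kHz, 16.64 kHz}.

4.66 kHz, 7.96 kHz, 11.18 kHz, 16.64 kHz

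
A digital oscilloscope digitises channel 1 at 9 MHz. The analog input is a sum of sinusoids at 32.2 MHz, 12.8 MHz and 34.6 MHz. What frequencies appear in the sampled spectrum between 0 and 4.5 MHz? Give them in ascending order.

fs/2 = 4.5 MHz.
32.2 MHz mod fs = 5.2 MHz.
5.2 MHz > fs/2 = 4.5 MHz, folds to fs − 5.2 MHz = 3.8 MHz.
12.8 MHz mod fs = 3.8 MHz.
3.8 MHz ≤ fs/2 = 4.5 MHz, appears at 3.8 MHz.
34.6 MHz mod fs = 7.6 MHz.
7.6 MHz > fs/2 = 4.5 MHz, folds to fs − 7.6 MHz = 1.4 MHz.
Distinct values: {1.4 MHz, 3.8 MHz}.

1.4 MHz, 3.8 MHz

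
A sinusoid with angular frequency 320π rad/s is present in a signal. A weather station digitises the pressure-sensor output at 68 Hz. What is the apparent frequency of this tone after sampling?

24 Hz

ω = 320π rad/s → f = ω/(2π) = 160 Hz.
160 Hz mod fs = 24 Hz.
24 Hz ≤ fs/2 = 34 Hz, appears at 24 Hz.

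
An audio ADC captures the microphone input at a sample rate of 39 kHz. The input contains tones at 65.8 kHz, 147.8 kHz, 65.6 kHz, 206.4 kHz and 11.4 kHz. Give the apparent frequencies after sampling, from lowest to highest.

8.2 kHz, 11.4 kHz, 12.2 kHz, 12.4 kHz

fs/2 = 19.5 kHz.
65.8 kHz mod fs = 26.8 kHz.
26.8 kHz > fs/2 = 19.5 kHz, folds to fs − 26.8 kHz = 12.2 kHz.
147.8 kHz mod fs = 30.8 kHz.
30.8 kHz > fs/2 = 19.5 kHz, folds to fs − 30.8 kHz = 8.2 kHz.
65.6 kHz mod fs = 26.6 kHz.
26.6 kHz > fs/2 = 19.5 kHz, folds to fs − 26.6 kHz = 12.4 kHz.
206.4 kHz mod fs = 11.4 kHz.
11.4 kHz ≤ fs/2 = 19.5 kHz, appears at 11.4 kHz.
11.4 kHz ≤ fs/2 = 19.5 kHz, passes unchanged.
Distinct values: {8.2 kHz, 11.4 kHz, 12.2 kHz, 12.4 kHz}.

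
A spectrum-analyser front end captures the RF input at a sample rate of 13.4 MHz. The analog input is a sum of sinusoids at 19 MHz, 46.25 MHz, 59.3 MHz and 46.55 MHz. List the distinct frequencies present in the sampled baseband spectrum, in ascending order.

5.6 MHz, 5.7 MHz, 6.05 MHz, 6.35 MHz

fs/2 = 6.7 MHz.
19 MHz mod fs = 5.6 MHz.
5.6 MHz ≤ fs/2 = 6.7 MHz, appears at 5.6 MHz.
46.25 MHz mod fs = 6.05 MHz.
6.05 MHz ≤ fs/2 = 6.7 MHz, appears at 6.05 MHz.
59.3 MHz mod fs = 5.7 MHz.
5.7 MHz ≤ fs/2 = 6.7 MHz, appears at 5.7 MHz.
46.55 MHz mod fs = 6.35 MHz.
6.35 MHz ≤ fs/2 = 6.7 MHz, appears at 6.35 MHz.
Distinct values: {5.6 MHz, 5.7 MHz, 6.05 MHz, 6.35 MHz}.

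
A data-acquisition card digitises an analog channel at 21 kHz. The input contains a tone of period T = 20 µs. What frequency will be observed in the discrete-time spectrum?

8 kHz

T = 20 µs → f = 1/T = 50 kHz.
50 kHz mod fs = 8 kHz.
8 kHz ≤ fs/2 = 10.5 kHz, appears at 8 kHz.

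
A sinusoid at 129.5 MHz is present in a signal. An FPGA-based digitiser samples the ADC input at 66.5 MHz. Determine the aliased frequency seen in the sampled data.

3.5 MHz

129.5 MHz mod fs = 63 MHz.
63 MHz > fs/2 = 33.25 MHz, folds to fs − 63 MHz = 3.5 MHz.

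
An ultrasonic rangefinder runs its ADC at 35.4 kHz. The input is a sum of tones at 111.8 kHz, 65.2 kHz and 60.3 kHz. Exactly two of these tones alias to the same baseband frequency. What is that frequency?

fs/2 = 17.7 kHz.
111.8 kHz mod fs = 5.6 kHz.
5.6 kHz ≤ fs/2 = 17.7 kHz, appears at 5.6 kHz.
65.2 kHz mod fs = 29.8 kHz.
29.8 kHz > fs/2 = 17.7 kHz, folds to fs − 29.8 kHz = 5.6 kHz.
60.3 kHz mod fs = 24.9 kHz.
24.9 kHz > fs/2 = 17.7 kHz, folds to fs − 24.9 kHz = 10.5 kHz.
65.2 kHz and 111.8 kHz both map to 5.6 kHz.

5.6 kHz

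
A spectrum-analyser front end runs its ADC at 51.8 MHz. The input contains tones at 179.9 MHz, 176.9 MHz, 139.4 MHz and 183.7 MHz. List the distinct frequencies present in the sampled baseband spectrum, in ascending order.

fs/2 = 25.9 MHz.
179.9 MHz mod fs = 24.5 MHz.
24.5 MHz ≤ fs/2 = 25.9 MHz, appears at 24.5 MHz.
176.9 MHz mod fs = 21.5 MHz.
21.5 MHz ≤ fs/2 = 25.9 MHz, appears at 21.5 MHz.
139.4 MHz mod fs = 35.8 MHz.
35.8 MHz > fs/2 = 25.9 MHz, folds to fs − 35.8 MHz = 16 MHz.
183.7 MHz mod fs = 28.3 MHz.
28.3 MHz > fs/2 = 25.9 MHz, folds to fs − 28.3 MHz = 23.5 MHz.
Distinct values: {16 MHz, 21.5 MHz, 23.5 MHz, 24.5 MHz}.

16 MHz, 21.5 MHz, 23.5 MHz, 24.5 MHz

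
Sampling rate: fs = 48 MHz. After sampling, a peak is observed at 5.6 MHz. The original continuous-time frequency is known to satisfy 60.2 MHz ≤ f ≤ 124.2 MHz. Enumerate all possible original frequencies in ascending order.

Frequencies that alias to 5.6 MHz are k·fs ± 5.6 MHz for integer k ≥ 0.
k=0: 5.6 MHz.
k=1: 42.4 MHz, 53.6 MHz.
k=2: 90.4 MHz, 101.6 MHz.
k=3: 138.4 MHz, 149.6 MHz.
Within [60.2 MHz, 124.2 MHz]: 90.4 MHz, 101.6 MHz.

90.4 MHz, 101.6 MHz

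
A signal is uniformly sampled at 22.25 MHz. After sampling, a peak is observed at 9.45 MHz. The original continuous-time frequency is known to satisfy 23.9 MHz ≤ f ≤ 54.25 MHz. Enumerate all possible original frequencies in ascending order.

Frequencies that alias to 9.45 MHz are k·fs ± 9.45 MHz for integer k ≥ 0.
k=0: 9.45 MHz.
k=1: 12.8 MHz, 31.7 MHz.
k=2: 35.05 MHz, 53.95 MHz.
k=3: 57.3 MHz, 76.2 MHz.
Within [23.9 MHz, 54.25 MHz]: 31.7 MHz, 35.05 MHz, 53.95 MHz.

31.7 MHz, 35.05 MHz, 53.95 MHz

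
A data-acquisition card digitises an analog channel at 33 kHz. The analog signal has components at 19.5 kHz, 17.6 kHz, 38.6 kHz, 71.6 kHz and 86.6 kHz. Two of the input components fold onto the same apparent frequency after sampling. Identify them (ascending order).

38.6 kHz, 71.6 kHz

fs/2 = 16.5 kHz.
19.5 kHz > fs/2 = 16.5 kHz, folds to fs − 19.5 kHz = 13.5 kHz.
17.6 kHz > fs/2 = 16.5 kHz, folds to fs − 17.6 kHz = 15.4 kHz.
38.6 kHz mod fs = 5.6 kHz.
5.6 kHz ≤ fs/2 = 16.5 kHz, appears at 5.6 kHz.
71.6 kHz mod fs = 5.6 kHz.
5.6 kHz ≤ fs/2 = 16.5 kHz, appears at 5.6 kHz.
86.6 kHz mod fs = 20.6 kHz.
20.6 kHz > fs/2 = 16.5 kHz, folds to fs − 20.6 kHz = 12.4 kHz.
38.6 kHz and 71.6 kHz both map to 5.6 kHz.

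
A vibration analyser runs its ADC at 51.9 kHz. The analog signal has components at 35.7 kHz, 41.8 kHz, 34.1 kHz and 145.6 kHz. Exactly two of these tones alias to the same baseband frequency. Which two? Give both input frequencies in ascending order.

41.8 kHz, 145.6 kHz

fs/2 = 25.95 kHz.
35.7 kHz > fs/2 = 25.95 kHz, folds to fs − 35.7 kHz = 16.2 kHz.
41.8 kHz > fs/2 = 25.95 kHz, folds to fs − 41.8 kHz = 10.1 kHz.
34.1 kHz > fs/2 = 25.95 kHz, folds to fs − 34.1 kHz = 17.8 kHz.
145.6 kHz mod fs = 41.8 kHz.
41.8 kHz > fs/2 = 25.95 kHz, folds to fs − 41.8 kHz = 10.1 kHz.
41.8 kHz and 145.6 kHz both map to 10.1 kHz.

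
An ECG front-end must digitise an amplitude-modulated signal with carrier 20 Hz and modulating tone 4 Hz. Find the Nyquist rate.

AM sidebands sit at fc ± fm = 16 Hz and 24 Hz.
Highest-frequency component: 24 Hz.
Nyquist rate = 2 × 24 Hz = 48 Hz.

48 Hz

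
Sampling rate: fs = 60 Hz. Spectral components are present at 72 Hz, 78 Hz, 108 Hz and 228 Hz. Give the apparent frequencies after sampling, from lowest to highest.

fs/2 = 30 Hz.
72 Hz mod fs = 12 Hz.
12 Hz ≤ fs/2 = 30 Hz, appears at 12 Hz.
78 Hz mod fs = 18 Hz.
18 Hz ≤ fs/2 = 30 Hz, appears at 18 Hz.
108 Hz mod fs = 48 Hz.
48 Hz > fs/2 = 30 Hz, folds to fs − 48 Hz = 12 Hz.
228 Hz mod fs = 48 Hz.
48 Hz > fs/2 = 30 Hz, folds to fs − 48 Hz = 12 Hz.
Distinct values: {12 Hz, 18 Hz}.

12 Hz, 18 Hz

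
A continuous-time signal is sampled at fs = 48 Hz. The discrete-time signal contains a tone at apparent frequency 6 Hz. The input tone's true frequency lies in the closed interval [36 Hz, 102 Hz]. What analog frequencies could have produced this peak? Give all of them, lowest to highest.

42 Hz, 54 Hz, 90 Hz, 102 Hz

Frequencies that alias to 6 Hz are k·fs ± 6 Hz for integer k ≥ 0.
k=0: 6 Hz.
k=1: 42 Hz, 54 Hz.
k=2: 90 Hz, 102 Hz.
k=3: 138 Hz, 150 Hz.
Within [36 Hz, 102 Hz]: 42 Hz, 54 Hz, 90 Hz, 102 Hz.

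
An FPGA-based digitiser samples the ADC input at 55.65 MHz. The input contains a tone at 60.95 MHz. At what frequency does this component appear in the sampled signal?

5.3 MHz

60.95 MHz mod fs = 5.3 MHz.
5.3 MHz ≤ fs/2 = 27.825 MHz, appears at 5.3 MHz.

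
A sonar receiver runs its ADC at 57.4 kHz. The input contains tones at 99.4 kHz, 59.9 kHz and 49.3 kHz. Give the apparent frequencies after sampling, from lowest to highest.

fs/2 = 28.7 kHz.
99.4 kHz mod fs = 42 kHz.
42 kHz > fs/2 = 28.7 kHz, folds to fs − 42 kHz = 15.4 kHz.
59.9 kHz mod fs = 2.5 kHz.
2.5 kHz ≤ fs/2 = 28.7 kHz, appears at 2.5 kHz.
49.3 kHz > fs/2 = 28.7 kHz, folds to fs − 49.3 kHz = 8.1 kHz.
Distinct values: {2.5 kHz, 8.1 kHz, 15.4 kHz}.

2.5 kHz, 8.1 kHz, 15.4 kHz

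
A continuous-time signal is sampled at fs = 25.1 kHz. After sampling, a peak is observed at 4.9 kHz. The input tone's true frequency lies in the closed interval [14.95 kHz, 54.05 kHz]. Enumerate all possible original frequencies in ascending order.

20.2 kHz, 30 kHz, 45.3 kHz

Frequencies that alias to 4.9 kHz are k·fs ± 4.9 kHz for integer k ≥ 0.
k=0: 4.9 kHz.
k=1: 20.2 kHz, 30 kHz.
k=2: 45.3 kHz, 55.1 kHz.
k=3: 70.4 kHz, 80.2 kHz.
Within [14.95 kHz, 54.05 kHz]: 20.2 kHz, 30 kHz, 45.3 kHz.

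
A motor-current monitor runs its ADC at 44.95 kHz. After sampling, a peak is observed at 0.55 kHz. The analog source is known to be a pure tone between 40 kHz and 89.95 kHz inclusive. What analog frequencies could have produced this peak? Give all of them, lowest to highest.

44.4 kHz, 45.5 kHz, 89.35 kHz

Frequencies that alias to 0.55 kHz are k·fs ± 0.55 kHz for integer k ≥ 0.
k=0: 0.55 kHz.
k=1: 44.4 kHz, 45.5 kHz.
k=2: 89.35 kHz, 90.45 kHz.
k=3: 134.3 kHz, 135.4 kHz.
Within [40 kHz, 89.95 kHz]: 44.4 kHz, 45.5 kHz, 89.35 kHz.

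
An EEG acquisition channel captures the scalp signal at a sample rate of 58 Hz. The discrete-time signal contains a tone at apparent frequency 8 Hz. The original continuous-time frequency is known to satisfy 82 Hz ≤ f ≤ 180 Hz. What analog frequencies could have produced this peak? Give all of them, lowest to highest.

108 Hz, 124 Hz, 166 Hz

Frequencies that alias to 8 Hz are k·fs ± 8 Hz for integer k ≥ 0.
k=0: 8 Hz.
k=1: 50 Hz, 66 Hz.
k=2: 108 Hz, 124 Hz.
k=3: 166 Hz, 182 Hz.
k=4: 224 Hz, 240 Hz.
Within [82 Hz, 180 Hz]: 108 Hz, 124 Hz, 166 Hz.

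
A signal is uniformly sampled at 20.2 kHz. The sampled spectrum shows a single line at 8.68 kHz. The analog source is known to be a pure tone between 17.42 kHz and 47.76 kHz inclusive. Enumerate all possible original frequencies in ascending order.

Frequencies that alias to 8.68 kHz are k·fs ± 8.68 kHz for integer k ≥ 0.
k=0: 8.68 kHz.
k=1: 11.52 kHz, 28.88 kHz.
k=2: 31.72 kHz, 49.08 kHz.
k=3: 51.92 kHz, 69.28 kHz.
Within [17.42 kHz, 47.76 kHz]: 28.88 kHz, 31.72 kHz.

28.88 kHz, 31.72 kHz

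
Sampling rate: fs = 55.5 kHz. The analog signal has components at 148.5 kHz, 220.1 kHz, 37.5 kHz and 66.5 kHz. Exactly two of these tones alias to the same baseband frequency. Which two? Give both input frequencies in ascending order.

fs/2 = 27.75 kHz.
148.5 kHz mod fs = 37.5 kHz.
37.5 kHz > fs/2 = 27.75 kHz, folds to fs − 37.5 kHz = 18 kHz.
220.1 kHz mod fs = 53.6 kHz.
53.6 kHz > fs/2 = 27.75 kHz, folds to fs − 53.6 kHz = 1.9 kHz.
37.5 kHz > fs/2 = 27.75 kHz, folds to fs − 37.5 kHz = 18 kHz.
66.5 kHz mod fs = 11 kHz.
11 kHz ≤ fs/2 = 27.75 kHz, appears at 11 kHz.
37.5 kHz and 148.5 kHz both map to 18 kHz.

37.5 kHz, 148.5 kHz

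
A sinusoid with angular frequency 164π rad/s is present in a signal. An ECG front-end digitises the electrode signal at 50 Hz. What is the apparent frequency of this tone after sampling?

ω = 164π rad/s → f = ω/(2π) = 82 Hz.
82 Hz mod fs = 32 Hz.
32 Hz > fs/2 = 25 Hz, folds to fs − 32 Hz = 18 Hz.

18 Hz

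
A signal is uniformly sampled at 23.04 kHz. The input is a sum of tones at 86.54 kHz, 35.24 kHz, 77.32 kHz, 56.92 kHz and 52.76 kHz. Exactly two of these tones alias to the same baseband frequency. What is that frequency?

fs/2 = 11.52 kHz.
86.54 kHz mod fs = 17.42 kHz.
17.42 kHz > fs/2 = 11.52 kHz, folds to fs − 17.42 kHz = 5.62 kHz.
35.24 kHz mod fs = 12.2 kHz.
12.2 kHz > fs/2 = 11.52 kHz, folds to fs − 12.2 kHz = 10.84 kHz.
77.32 kHz mod fs = 8.2 kHz.
8.2 kHz ≤ fs/2 = 11.52 kHz, appears at 8.2 kHz.
56.92 kHz mod fs = 10.84 kHz.
10.84 kHz ≤ fs/2 = 11.52 kHz, appears at 10.84 kHz.
52.76 kHz mod fs = 6.68 kHz.
6.68 kHz ≤ fs/2 = 11.52 kHz, appears at 6.68 kHz.
35.24 kHz and 56.92 kHz both map to 10.84 kHz.

10.84 kHz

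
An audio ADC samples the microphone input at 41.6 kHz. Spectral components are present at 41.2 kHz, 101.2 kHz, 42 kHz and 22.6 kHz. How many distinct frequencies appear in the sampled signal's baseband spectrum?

3

fs/2 = 20.8 kHz.
41.2 kHz > fs/2 = 20.8 kHz, folds to fs − 41.2 kHz = 0.4 kHz.
101.2 kHz mod fs = 18 kHz.
18 kHz ≤ fs/2 = 20.8 kHz, appears at 18 kHz.
42 kHz mod fs = 0.4 kHz.
0.4 kHz ≤ fs/2 = 20.8 kHz, appears at 0.4 kHz.
22.6 kHz > fs/2 = 20.8 kHz, folds to fs − 22.6 kHz = 19 kHz.
Distinct values: {0.4 kHz, 18 kHz, 19 kHz} → 3.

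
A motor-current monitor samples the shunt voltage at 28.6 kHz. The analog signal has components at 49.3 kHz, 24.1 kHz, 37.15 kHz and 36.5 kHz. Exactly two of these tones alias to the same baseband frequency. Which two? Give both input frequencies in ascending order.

36.5 kHz, 49.3 kHz

fs/2 = 14.3 kHz.
49.3 kHz mod fs = 20.7 kHz.
20.7 kHz > fs/2 = 14.3 kHz, folds to fs − 20.7 kHz = 7.9 kHz.
24.1 kHz > fs/2 = 14.3 kHz, folds to fs − 24.1 kHz = 4.5 kHz.
37.15 kHz mod fs = 8.55 kHz.
8.55 kHz ≤ fs/2 = 14.3 kHz, appears at 8.55 kHz.
36.5 kHz mod fs = 7.9 kHz.
7.9 kHz ≤ fs/2 = 14.3 kHz, appears at 7.9 kHz.
36.5 kHz and 49.3 kHz both map to 7.9 kHz.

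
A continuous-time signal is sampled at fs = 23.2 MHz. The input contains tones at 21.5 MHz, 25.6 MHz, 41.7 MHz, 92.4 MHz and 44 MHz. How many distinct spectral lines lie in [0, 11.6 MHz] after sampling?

fs/2 = 11.6 MHz.
21.5 MHz > fs/2 = 11.6 MHz, folds to fs − 21.5 MHz = 1.7 MHz.
25.6 MHz mod fs = 2.4 MHz.
2.4 MHz ≤ fs/2 = 11.6 MHz, appears at 2.4 MHz.
41.7 MHz mod fs = 18.5 MHz.
18.5 MHz > fs/2 = 11.6 MHz, folds to fs − 18.5 MHz = 4.7 MHz.
92.4 MHz mod fs = 22.8 MHz.
22.8 MHz > fs/2 = 11.6 MHz, folds to fs − 22.8 MHz = 0.4 MHz.
44 MHz mod fs = 20.8 MHz.
20.8 MHz > fs/2 = 11.6 MHz, folds to fs − 20.8 MHz = 2.4 MHz.
Distinct values: {0.4 MHz, 1.7 MHz, 2.4 MHz, 4.7 MHz} → 4.

4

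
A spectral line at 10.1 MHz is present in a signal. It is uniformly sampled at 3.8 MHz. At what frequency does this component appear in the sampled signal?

1.3 MHz

10.1 MHz mod fs = 2.5 MHz.
2.5 MHz > fs/2 = 1.9 MHz, folds to fs − 2.5 MHz = 1.3 MHz.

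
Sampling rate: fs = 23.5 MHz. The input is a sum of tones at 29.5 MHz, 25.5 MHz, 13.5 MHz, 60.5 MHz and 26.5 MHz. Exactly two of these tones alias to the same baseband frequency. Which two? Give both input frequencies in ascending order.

fs/2 = 11.75 MHz.
29.5 MHz mod fs = 6 MHz.
6 MHz ≤ fs/2 = 11.75 MHz, appears at 6 MHz.
25.5 MHz mod fs = 2 MHz.
2 MHz ≤ fs/2 = 11.75 MHz, appears at 2 MHz.
13.5 MHz > fs/2 = 11.75 MHz, folds to fs − 13.5 MHz = 10 MHz.
60.5 MHz mod fs = 13.5 MHz.
13.5 MHz > fs/2 = 11.75 MHz, folds to fs − 13.5 MHz = 10 MHz.
26.5 MHz mod fs = 3 MHz.
3 MHz ≤ fs/2 = 11.75 MHz, appears at 3 MHz.
13.5 MHz and 60.5 MHz both map to 10 MHz.

13.5 MHz, 60.5 MHz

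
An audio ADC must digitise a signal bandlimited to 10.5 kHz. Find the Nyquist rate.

Nyquist rate = 2 × 10.5 kHz = 21 kHz.

21 kHz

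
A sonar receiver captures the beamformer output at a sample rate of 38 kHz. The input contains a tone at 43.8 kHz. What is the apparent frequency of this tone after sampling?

5.8 kHz

43.8 kHz mod fs = 5.8 kHz.
5.8 kHz ≤ fs/2 = 19 kHz, appears at 5.8 kHz.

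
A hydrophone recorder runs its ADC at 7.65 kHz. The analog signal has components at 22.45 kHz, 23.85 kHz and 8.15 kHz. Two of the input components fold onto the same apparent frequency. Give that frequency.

0.5 kHz

fs/2 = 3.825 kHz.
22.45 kHz mod fs = 7.15 kHz.
7.15 kHz > fs/2 = 3.825 kHz, folds to fs − 7.15 kHz = 0.5 kHz.
23.85 kHz mod fs = 0.9 kHz.
0.9 kHz ≤ fs/2 = 3.825 kHz, appears at 0.9 kHz.
8.15 kHz mod fs = 0.5 kHz.
0.5 kHz ≤ fs/2 = 3.825 kHz, appears at 0.5 kHz.
8.15 kHz and 22.45 kHz both map to 0.5 kHz.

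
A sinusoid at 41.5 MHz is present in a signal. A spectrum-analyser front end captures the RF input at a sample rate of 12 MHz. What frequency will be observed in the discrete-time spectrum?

5.5 MHz

41.5 MHz mod fs = 5.5 MHz.
5.5 MHz ≤ fs/2 = 6 MHz, appears at 5.5 MHz.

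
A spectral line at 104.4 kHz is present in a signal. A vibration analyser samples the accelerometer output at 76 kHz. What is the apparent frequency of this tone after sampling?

104.4 kHz mod fs = 28.4 kHz.
28.4 kHz ≤ fs/2 = 38 kHz, appears at 28.4 kHz.

28.4 kHz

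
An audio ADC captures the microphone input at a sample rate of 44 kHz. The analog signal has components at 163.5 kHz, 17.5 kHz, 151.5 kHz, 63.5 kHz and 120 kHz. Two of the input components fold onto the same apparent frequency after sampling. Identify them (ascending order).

63.5 kHz, 151.5 kHz

fs/2 = 22 kHz.
163.5 kHz mod fs = 31.5 kHz.
31.5 kHz > fs/2 = 22 kHz, folds to fs − 31.5 kHz = 12.5 kHz.
17.5 kHz ≤ fs/2 = 22 kHz, passes unchanged.
151.5 kHz mod fs = 19.5 kHz.
19.5 kHz ≤ fs/2 = 22 kHz, appears at 19.5 kHz.
63.5 kHz mod fs = 19.5 kHz.
19.5 kHz ≤ fs/2 = 22 kHz, appears at 19.5 kHz.
120 kHz mod fs = 32 kHz.
32 kHz > fs/2 = 22 kHz, folds to fs − 32 kHz = 12 kHz.
63.5 kHz and 151.5 kHz both map to 19.5 kHz.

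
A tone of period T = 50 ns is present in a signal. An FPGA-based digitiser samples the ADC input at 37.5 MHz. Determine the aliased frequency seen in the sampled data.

17.5 MHz

T = 50 ns → f = 1/T = 20 MHz.
20 MHz > fs/2 = 18.75 MHz, folds to fs − 20 MHz = 17.5 MHz.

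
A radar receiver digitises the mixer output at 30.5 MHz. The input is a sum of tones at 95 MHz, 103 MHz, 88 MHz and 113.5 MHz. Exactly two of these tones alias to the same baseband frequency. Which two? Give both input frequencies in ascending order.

88 MHz, 95 MHz

fs/2 = 15.25 MHz.
95 MHz mod fs = 3.5 MHz.
3.5 MHz ≤ fs/2 = 15.25 MHz, appears at 3.5 MHz.
103 MHz mod fs = 11.5 MHz.
11.5 MHz ≤ fs/2 = 15.25 MHz, appears at 11.5 MHz.
88 MHz mod fs = 27 MHz.
27 MHz > fs/2 = 15.25 MHz, folds to fs − 27 MHz = 3.5 MHz.
113.5 MHz mod fs = 22 MHz.
22 MHz > fs/2 = 15.25 MHz, folds to fs − 22 MHz = 8.5 MHz.
88 MHz and 95 MHz both map to 3.5 MHz.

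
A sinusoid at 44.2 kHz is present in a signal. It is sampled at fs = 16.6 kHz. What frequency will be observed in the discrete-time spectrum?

44.2 kHz mod fs = 11 kHz.
11 kHz > fs/2 = 8.3 kHz, folds to fs − 11 kHz = 5.6 kHz.

5.6 kHz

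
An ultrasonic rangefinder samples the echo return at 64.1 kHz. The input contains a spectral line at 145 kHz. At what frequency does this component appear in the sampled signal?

16.8 kHz

145 kHz mod fs = 16.8 kHz.
16.8 kHz ≤ fs/2 = 32.05 kHz, appears at 16.8 kHz.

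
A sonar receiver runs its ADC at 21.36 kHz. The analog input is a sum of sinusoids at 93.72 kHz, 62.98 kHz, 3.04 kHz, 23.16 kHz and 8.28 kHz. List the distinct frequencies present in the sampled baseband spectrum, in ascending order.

1.1 kHz, 1.8 kHz, 3.04 kHz, 8.28 kHz

fs/2 = 10.68 kHz.
93.72 kHz mod fs = 8.28 kHz.
8.28 kHz ≤ fs/2 = 10.68 kHz, appears at 8.28 kHz.
62.98 kHz mod fs = 20.26 kHz.
20.26 kHz > fs/2 = 10.68 kHz, folds to fs − 20.26 kHz = 1.1 kHz.
3.04 kHz ≤ fs/2 = 10.68 kHz, passes unchanged.
23.16 kHz mod fs = 1.8 kHz.
1.8 kHz ≤ fs/2 = 10.68 kHz, appears at 1.8 kHz.
8.28 kHz ≤ fs/2 = 10.68 kHz, passes unchanged.
Distinct values: {1.1 kHz, 1.8 kHz, 3.04 kHz, 8.28 kHz}.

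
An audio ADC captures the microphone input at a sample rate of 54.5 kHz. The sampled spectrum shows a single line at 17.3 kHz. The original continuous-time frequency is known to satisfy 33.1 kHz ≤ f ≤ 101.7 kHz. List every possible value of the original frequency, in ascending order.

37.2 kHz, 71.8 kHz, 91.7 kHz

Frequencies that alias to 17.3 kHz are k·fs ± 17.3 kHz for integer k ≥ 0.
k=0: 17.3 kHz.
k=1: 37.2 kHz, 71.8 kHz.
k=2: 91.7 kHz, 126.3 kHz.
k=3: 146.2 kHz, 180.8 kHz.
Within [33.1 kHz, 101.7 kHz]: 37.2 kHz, 71.8 kHz, 91.7 kHz.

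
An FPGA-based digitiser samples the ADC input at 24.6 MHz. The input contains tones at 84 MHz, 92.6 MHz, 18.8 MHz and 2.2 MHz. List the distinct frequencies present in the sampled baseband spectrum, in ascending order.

fs/2 = 12.3 MHz.
84 MHz mod fs = 10.2 MHz.
10.2 MHz ≤ fs/2 = 12.3 MHz, appears at 10.2 MHz.
92.6 MHz mod fs = 18.8 MHz.
18.8 MHz > fs/2 = 12.3 MHz, folds to fs − 18.8 MHz = 5.8 MHz.
18.8 MHz > fs/2 = 12.3 MHz, folds to fs − 18.8 MHz = 5.8 MHz.
2.2 MHz ≤ fs/2 = 12.3 MHz, passes unchanged.
Distinct values: {2.2 MHz, 5.8 MHz, 10.2 MHz}.

2.2 MHz, 5.8 MHz, 10.2 MHz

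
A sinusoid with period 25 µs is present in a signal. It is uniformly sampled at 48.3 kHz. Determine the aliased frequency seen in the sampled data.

8.3 kHz

T = 25 µs → f = 1/T = 40 kHz.
40 kHz > fs/2 = 24.15 kHz, folds to fs − 40 kHz = 8.3 kHz.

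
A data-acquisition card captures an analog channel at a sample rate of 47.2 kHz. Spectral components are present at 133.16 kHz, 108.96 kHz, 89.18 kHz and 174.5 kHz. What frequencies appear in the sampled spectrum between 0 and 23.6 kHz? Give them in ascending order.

5.22 kHz, 8.44 kHz, 14.3 kHz, 14.56 kHz

fs/2 = 23.6 kHz.
133.16 kHz mod fs = 38.76 kHz.
38.76 kHz > fs/2 = 23.6 kHz, folds to fs − 38.76 kHz = 8.44 kHz.
108.96 kHz mod fs = 14.56 kHz.
14.56 kHz ≤ fs/2 = 23.6 kHz, appears at 14.56 kHz.
89.18 kHz mod fs = 41.98 kHz.
41.98 kHz > fs/2 = 23.6 kHz, folds to fs − 41.98 kHz = 5.22 kHz.
174.5 kHz mod fs = 32.9 kHz.
32.9 kHz > fs/2 = 23.6 kHz, folds to fs − 32.9 kHz = 14.3 kHz.
Distinct values: {5.22 kHz, 8.44 kHz, 14.3 kHz, 14.56 kHz}.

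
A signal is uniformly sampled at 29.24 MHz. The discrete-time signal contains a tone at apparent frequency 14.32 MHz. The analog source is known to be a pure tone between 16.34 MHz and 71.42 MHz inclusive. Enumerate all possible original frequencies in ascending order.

43.56 MHz, 44.16 MHz

Frequencies that alias to 14.32 MHz are k·fs ± 14.32 MHz for integer k ≥ 0.
k=0: 14.32 MHz.
k=1: 14.92 MHz, 43.56 MHz.
k=2: 44.16 MHz, 72.8 MHz.
k=3: 73.4 MHz, 102.04 MHz.
Within [16.34 MHz, 71.42 MHz]: 43.56 MHz, 44.16 MHz.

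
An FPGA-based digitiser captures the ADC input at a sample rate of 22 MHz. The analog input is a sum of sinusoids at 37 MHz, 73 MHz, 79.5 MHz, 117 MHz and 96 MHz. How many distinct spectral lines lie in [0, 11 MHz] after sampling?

3

fs/2 = 11 MHz.
37 MHz mod fs = 15 MHz.
15 MHz > fs/2 = 11 MHz, folds to fs − 15 MHz = 7 MHz.
73 MHz mod fs = 7 MHz.
7 MHz ≤ fs/2 = 11 MHz, appears at 7 MHz.
79.5 MHz mod fs = 13.5 MHz.
13.5 MHz > fs/2 = 11 MHz, folds to fs − 13.5 MHz = 8.5 MHz.
117 MHz mod fs = 7 MHz.
7 MHz ≤ fs/2 = 11 MHz, appears at 7 MHz.
96 MHz mod fs = 8 MHz.
8 MHz ≤ fs/2 = 11 MHz, appears at 8 MHz.
Distinct values: {7 MHz, 8 MHz, 8.5 MHz} → 3.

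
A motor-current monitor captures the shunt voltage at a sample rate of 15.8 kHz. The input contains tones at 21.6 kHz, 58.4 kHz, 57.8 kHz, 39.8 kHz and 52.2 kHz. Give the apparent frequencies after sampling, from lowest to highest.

4.8 kHz, 5.4 kHz, 5.8 kHz, 7.6 kHz

fs/2 = 7.9 kHz.
21.6 kHz mod fs = 5.8 kHz.
5.8 kHz ≤ fs/2 = 7.9 kHz, appears at 5.8 kHz.
58.4 kHz mod fs = 11 kHz.
11 kHz > fs/2 = 7.9 kHz, folds to fs − 11 kHz = 4.8 kHz.
57.8 kHz mod fs = 10.4 kHz.
10.4 kHz > fs/2 = 7.9 kHz, folds to fs − 10.4 kHz = 5.4 kHz.
39.8 kHz mod fs = 8.2 kHz.
8.2 kHz > fs/2 = 7.9 kHz, folds to fs − 8.2 kHz = 7.6 kHz.
52.2 kHz mod fs = 4.8 kHz.
4.8 kHz ≤ fs/2 = 7.9 kHz, appears at 4.8 kHz.
Distinct values: {4.8 kHz, 5.4 kHz, 5.8 kHz, 7.6 kHz}.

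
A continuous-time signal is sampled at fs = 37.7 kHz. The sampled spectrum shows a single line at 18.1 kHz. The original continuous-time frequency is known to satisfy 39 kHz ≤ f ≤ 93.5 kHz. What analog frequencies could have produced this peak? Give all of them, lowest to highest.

55.8 kHz, 57.3 kHz, 93.5 kHz

Frequencies that alias to 18.1 kHz are k·fs ± 18.1 kHz for integer k ≥ 0.
k=0: 18.1 kHz.
k=1: 19.6 kHz, 55.8 kHz.
k=2: 57.3 kHz, 93.5 kHz.
k=3: 95 kHz, 131.2 kHz.
Within [39 kHz, 93.5 kHz]: 55.8 kHz, 57.3 kHz, 93.5 kHz.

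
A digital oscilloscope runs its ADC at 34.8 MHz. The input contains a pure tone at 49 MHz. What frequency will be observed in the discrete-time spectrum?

49 MHz mod fs = 14.2 MHz.
14.2 MHz ≤ fs/2 = 17.4 MHz, appears at 14.2 MHz.

14.2 MHz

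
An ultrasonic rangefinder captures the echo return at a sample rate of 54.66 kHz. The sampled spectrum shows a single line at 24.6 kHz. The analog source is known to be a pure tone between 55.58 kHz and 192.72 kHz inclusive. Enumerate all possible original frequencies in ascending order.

Frequencies that alias to 24.6 kHz are k·fs ± 24.6 kHz for integer k ≥ 0.
k=0: 24.6 kHz.
k=1: 30.06 kHz, 79.26 kHz.
k=2: 84.72 kHz, 133.92 kHz.
k=3: 139.38 kHz, 188.58 kHz.
k=4: 194.04 kHz, 243.24 kHz.
Within [55.58 kHz, 192.72 kHz]: 79.26 kHz, 84.72 kHz, 133.92 kHz, 139.38 kHz, 188.58 kHz.

79.26 kHz, 84.72 kHz, 133.92 kHz, 139.38 kHz, 188.58 kHz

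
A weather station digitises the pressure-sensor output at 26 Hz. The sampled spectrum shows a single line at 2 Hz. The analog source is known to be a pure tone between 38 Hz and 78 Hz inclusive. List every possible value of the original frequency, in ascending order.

50 Hz, 54 Hz, 76 Hz

Frequencies that alias to 2 Hz are k·fs ± 2 Hz for integer k ≥ 0.
k=0: 2 Hz.
k=1: 24 Hz, 28 Hz.
k=2: 50 Hz, 54 Hz.
k=3: 76 Hz, 80 Hz.
k=4: 102 Hz, 106 Hz.
Within [38 Hz, 78 Hz]: 50 Hz, 54 Hz, 76 Hz.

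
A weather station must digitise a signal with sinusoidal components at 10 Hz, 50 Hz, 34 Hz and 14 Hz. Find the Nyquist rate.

100 Hz

Highest-frequency component: 50 Hz.
Nyquist rate = 2 × 50 Hz = 100 Hz.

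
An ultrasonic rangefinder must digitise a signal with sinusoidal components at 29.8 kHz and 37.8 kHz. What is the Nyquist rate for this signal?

Highest-frequency component: 37.8 kHz.
Nyquist rate = 2 × 37.8 kHz = 75.6 kHz.

75.6 kHz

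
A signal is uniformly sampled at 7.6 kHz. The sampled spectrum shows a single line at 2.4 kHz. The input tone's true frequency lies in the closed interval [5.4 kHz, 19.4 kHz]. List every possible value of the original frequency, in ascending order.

10 kHz, 12.8 kHz, 17.6 kHz

Frequencies that alias to 2.4 kHz are k·fs ± 2.4 kHz for integer k ≥ 0.
k=0: 2.4 kHz.
k=1: 5.2 kHz, 10 kHz.
k=2: 12.8 kHz, 17.6 kHz.
k=3: 20.4 kHz, 25.2 kHz.
Within [5.4 kHz, 19.4 kHz]: 10 kHz, 12.8 kHz, 17.6 kHz.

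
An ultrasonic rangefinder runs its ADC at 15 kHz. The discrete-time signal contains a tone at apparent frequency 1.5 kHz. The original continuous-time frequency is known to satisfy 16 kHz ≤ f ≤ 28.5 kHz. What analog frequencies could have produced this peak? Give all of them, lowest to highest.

Frequencies that alias to 1.5 kHz are k·fs ± 1.5 kHz for integer k ≥ 0.
k=0: 1.5 kHz.
k=1: 13.5 kHz, 16.5 kHz.
k=2: 28.5 kHz, 31.5 kHz.
k=3: 43.5 kHz, 46.5 kHz.
Within [16 kHz, 28.5 kHz]: 16.5 kHz, 28.5 kHz.

16.5 kHz, 28.5 kHz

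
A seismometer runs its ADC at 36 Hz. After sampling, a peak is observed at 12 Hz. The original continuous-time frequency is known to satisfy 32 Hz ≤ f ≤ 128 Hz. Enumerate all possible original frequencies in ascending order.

48 Hz, 60 Hz, 84 Hz, 96 Hz, 120 Hz

Frequencies that alias to 12 Hz are k·fs ± 12 Hz for integer k ≥ 0.
k=0: 12 Hz.
k=1: 24 Hz, 48 Hz.
k=2: 60 Hz, 84 Hz.
k=3: 96 Hz, 120 Hz.
k=4: 132 Hz, 156 Hz.
Within [32 Hz, 128 Hz]: 48 Hz, 60 Hz, 84 Hz, 96 Hz, 120 Hz.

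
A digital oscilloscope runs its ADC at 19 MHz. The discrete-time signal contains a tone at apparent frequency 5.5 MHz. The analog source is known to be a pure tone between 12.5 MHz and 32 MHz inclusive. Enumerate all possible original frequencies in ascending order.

Frequencies that alias to 5.5 MHz are k·fs ± 5.5 MHz for integer k ≥ 0.
k=0: 5.5 MHz.
k=1: 13.5 MHz, 24.5 MHz.
k=2: 32.5 MHz, 43.5 MHz.
Within [12.5 MHz, 32 MHz]: 13.5 MHz, 24.5 MHz.

13.5 MHz, 24.5 MHz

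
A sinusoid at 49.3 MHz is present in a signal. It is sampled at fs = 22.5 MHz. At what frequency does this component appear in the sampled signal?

49.3 MHz mod fs = 4.3 MHz.
4.3 MHz ≤ fs/2 = 11.25 MHz, appears at 4.3 MHz.

4.3 MHz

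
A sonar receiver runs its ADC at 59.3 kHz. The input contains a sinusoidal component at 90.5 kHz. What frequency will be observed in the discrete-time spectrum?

28.1 kHz

90.5 kHz mod fs = 31.2 kHz.
31.2 kHz > fs/2 = 29.65 kHz, folds to fs − 31.2 kHz = 28.1 kHz.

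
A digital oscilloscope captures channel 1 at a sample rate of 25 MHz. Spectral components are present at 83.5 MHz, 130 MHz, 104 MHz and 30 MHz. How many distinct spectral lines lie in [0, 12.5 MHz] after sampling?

fs/2 = 12.5 MHz.
83.5 MHz mod fs = 8.5 MHz.
8.5 MHz ≤ fs/2 = 12.5 MHz, appears at 8.5 MHz.
130 MHz mod fs = 5 MHz.
5 MHz ≤ fs/2 = 12.5 MHz, appears at 5 MHz.
104 MHz mod fs = 4 MHz.
4 MHz ≤ fs/2 = 12.5 MHz, appears at 4 MHz.
30 MHz mod fs = 5 MHz.
5 MHz ≤ fs/2 = 12.5 MHz, appears at 5 MHz.
Distinct values: {4 MHz, 5 MHz, 8.5 MHz} → 3.

3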